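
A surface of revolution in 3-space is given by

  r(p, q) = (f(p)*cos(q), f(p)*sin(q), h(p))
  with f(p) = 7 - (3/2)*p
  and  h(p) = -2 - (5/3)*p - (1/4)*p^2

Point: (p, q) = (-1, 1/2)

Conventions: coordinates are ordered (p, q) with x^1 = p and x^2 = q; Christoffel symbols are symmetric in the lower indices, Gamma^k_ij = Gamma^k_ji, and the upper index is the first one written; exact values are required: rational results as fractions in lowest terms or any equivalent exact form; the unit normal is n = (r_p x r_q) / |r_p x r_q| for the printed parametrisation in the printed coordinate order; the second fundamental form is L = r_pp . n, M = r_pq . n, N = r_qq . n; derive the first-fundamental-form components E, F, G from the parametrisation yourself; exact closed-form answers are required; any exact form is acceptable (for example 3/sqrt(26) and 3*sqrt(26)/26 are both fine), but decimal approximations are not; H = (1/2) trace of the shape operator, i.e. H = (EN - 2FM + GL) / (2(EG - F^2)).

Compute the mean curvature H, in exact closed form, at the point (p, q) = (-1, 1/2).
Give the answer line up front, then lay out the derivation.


Answer: H = 467*sqrt(130)/287300

f = 17/2, f' = -3/2, f'' = 0, h' = -7/6, h'' = -1/2
E = 65/18, F = 0, G = 289/4; answer radicand W^2 = 65/18
unnormalised second-form numerators: l = 3/4, m = 0, n = -119/12; L = l/sqrt(65/18), and similarly M = m/sqrt(W^2), N = n/sqrt(W^2)
H = (E*n - 2*F*m + G*l) / (2*(EG - F^2)*sqrt(W^2)); E*n - 2*F*m + G*l = 7939/432, EG - F^2 = 18785/72, so H = (467/13260)/sqrt(65/18)


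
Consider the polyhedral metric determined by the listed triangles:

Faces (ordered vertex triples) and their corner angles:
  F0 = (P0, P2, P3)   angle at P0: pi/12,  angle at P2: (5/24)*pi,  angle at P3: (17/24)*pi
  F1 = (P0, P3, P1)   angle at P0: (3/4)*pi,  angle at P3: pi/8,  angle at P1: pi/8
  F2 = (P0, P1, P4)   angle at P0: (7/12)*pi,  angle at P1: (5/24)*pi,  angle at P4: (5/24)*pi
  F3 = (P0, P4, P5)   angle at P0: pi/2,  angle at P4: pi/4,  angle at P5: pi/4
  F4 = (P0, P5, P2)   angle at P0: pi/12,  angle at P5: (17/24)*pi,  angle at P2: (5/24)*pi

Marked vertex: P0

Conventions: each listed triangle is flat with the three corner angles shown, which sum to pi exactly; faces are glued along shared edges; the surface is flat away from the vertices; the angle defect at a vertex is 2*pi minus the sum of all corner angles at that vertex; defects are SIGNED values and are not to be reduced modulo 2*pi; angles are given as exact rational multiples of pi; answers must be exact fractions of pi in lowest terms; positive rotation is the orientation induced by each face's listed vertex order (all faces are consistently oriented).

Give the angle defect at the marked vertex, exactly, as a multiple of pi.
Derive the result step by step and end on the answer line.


Sum of corner angles at P0: 2*pi
defect = 2*pi - 2*pi

Answer: defect(P0) = 0


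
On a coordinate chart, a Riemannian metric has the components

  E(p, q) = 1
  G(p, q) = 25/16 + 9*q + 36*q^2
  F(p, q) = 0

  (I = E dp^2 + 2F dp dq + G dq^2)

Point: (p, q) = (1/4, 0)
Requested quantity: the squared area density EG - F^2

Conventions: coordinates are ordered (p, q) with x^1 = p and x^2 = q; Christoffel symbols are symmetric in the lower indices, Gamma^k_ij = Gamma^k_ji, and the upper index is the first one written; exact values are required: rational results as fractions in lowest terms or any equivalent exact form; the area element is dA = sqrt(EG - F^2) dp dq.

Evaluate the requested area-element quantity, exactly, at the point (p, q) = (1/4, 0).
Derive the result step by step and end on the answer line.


E = 1, F = 0, G = 25/16; EG - F^2 = 25/16

Answer: EG - F^2 = 25/16


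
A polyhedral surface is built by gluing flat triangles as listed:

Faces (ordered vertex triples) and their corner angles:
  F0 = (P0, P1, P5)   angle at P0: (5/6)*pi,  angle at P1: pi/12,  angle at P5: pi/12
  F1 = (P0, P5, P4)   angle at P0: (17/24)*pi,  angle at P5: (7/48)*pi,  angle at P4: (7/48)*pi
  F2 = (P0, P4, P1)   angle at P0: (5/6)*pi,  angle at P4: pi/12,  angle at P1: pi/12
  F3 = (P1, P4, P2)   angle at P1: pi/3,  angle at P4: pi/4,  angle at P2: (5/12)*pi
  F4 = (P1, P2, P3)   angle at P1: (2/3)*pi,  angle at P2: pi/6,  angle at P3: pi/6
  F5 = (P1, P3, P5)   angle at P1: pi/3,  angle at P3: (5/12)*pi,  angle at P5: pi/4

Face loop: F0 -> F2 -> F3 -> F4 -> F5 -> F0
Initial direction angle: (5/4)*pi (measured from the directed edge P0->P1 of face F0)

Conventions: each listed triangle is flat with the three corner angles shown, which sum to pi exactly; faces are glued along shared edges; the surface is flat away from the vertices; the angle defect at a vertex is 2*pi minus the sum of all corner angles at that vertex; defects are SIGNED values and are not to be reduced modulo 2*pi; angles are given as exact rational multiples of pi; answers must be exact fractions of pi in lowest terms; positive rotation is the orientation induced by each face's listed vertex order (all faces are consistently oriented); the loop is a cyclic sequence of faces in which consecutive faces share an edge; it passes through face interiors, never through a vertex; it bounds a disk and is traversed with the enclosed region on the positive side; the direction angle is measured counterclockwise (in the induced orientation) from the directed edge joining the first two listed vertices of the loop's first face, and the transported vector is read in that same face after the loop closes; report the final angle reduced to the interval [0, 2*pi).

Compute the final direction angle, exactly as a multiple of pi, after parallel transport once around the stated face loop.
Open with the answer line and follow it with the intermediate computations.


Answer: final direction angle = (7/4)*pi

enclosed vertex P1: corner angles sum to (3/2)*pi, defect = 2*pi - (3/2)*pi = pi/2
final direction = starting direction + enclosed defect total, reduced mod 2*pi (induced orientation)
final angle = (5/4)*pi + pi/2 = (7/4)*pi (mod 2*pi)


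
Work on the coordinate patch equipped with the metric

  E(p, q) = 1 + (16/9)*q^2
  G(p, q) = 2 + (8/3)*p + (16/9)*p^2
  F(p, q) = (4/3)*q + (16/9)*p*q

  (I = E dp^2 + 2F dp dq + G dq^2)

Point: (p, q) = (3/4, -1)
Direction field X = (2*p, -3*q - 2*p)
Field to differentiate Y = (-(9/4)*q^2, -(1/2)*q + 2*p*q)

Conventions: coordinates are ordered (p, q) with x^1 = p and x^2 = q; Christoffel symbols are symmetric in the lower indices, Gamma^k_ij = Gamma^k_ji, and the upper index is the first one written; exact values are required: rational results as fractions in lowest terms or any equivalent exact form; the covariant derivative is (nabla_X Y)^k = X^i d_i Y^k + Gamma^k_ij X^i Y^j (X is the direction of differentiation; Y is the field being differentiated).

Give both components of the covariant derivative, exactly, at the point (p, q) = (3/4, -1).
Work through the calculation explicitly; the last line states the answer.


E = 25/9, F = -8/3, G = 5 at the point
E_p = 0, E_q = -32/9, F_p = -16/9, F_q = 8/3, G_p = 16/3, G_q = 0
EG - F^2 = 61/9;  g^inv = (9/61) * [[5, 8/3], [8/3, 25/9]]
first-kind symbols [ij,l] = (1/2)(d_i g_jl + d_j g_il - d_l g_ij): [pp,p] = E_p/2 = 0, [pp,q] = F_p - E_q/2 = 0, [pq,p] = E_q/2 = -16/9, [pq,q] = G_p/2 = 8/3, [qq,p] = F_q - G_p/2 = 0, [qq,q] = G_q/2 = 0
Gamma^p_ij = (G*[ij,p] - F*[ij,q])/(EG - F^2), Gamma^q_ij = (E*[ij,q] - F*[ij,p])/(EG - F^2)
Gamma_ppp = 0, Gamma_ppq = -16/61, Gamma_pqq = 0, Gamma_qpp = 0, Gamma_qpq = 24/61, Gamma_qqq = 0
X = (3/2, 3/2), Y = (-9/4, -1) at the point

Answer: (nabla_X Y)^p = 1959/244, (nabla_X Y)^q = -417/122


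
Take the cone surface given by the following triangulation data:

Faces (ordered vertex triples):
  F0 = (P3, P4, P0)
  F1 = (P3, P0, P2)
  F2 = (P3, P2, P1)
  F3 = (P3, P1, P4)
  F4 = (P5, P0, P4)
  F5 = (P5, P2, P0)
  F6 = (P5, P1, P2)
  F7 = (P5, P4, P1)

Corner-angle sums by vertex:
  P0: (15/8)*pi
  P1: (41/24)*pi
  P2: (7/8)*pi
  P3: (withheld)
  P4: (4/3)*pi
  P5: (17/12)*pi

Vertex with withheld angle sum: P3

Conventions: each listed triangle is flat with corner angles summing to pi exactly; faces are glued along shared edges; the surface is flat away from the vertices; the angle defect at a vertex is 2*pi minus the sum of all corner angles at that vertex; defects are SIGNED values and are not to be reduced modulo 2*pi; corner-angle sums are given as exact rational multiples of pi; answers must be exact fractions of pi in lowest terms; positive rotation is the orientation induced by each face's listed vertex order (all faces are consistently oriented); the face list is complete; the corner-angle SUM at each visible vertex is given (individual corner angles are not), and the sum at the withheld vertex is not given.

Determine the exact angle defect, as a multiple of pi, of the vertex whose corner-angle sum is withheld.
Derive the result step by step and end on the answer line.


V = 6, E = 12, F = 8; chi = V - E + F = 2
Gauss-Bonnet: total defect = 2*pi*chi = 4*pi; visible defects sum to (67/24)*pi

Answer: defect(P3) = (29/24)*pi


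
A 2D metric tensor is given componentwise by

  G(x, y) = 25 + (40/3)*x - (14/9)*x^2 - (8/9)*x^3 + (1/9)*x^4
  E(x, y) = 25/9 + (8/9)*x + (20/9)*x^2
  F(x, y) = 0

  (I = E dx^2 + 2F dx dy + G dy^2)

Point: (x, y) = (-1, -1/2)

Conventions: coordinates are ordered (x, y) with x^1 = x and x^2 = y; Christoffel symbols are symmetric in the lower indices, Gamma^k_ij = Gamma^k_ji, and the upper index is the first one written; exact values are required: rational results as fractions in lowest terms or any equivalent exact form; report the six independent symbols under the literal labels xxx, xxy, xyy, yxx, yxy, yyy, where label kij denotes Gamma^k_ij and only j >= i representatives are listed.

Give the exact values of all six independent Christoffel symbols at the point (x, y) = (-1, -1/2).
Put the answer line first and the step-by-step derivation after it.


Answer: Gamma_xxx = -16/37, Gamma_xxy = 0, Gamma_xyy = -60/37, Gamma_yxx = 0, Gamma_yxy = 3/5, Gamma_yyy = 0

E = 37/9, F = 0, G = 100/9 at the point
E_x = -32/9, E_y = 0, F_x = 0, F_y = 0, G_x = 40/3, G_y = 0
EG - F^2 = 3700/81;  g^inv = (81/3700) * [[100/9, 0], [0, 37/9]]
first-kind symbols [ij,l] = (1/2)(d_i g_jl + d_j g_il - d_l g_ij): [xx,x] = E_x/2 = -16/9, [xx,y] = F_x - E_y/2 = 0, [xy,x] = E_y/2 = 0, [xy,y] = G_x/2 = 20/3, [yy,x] = F_y - G_x/2 = -20/3, [yy,y] = G_y/2 = 0
Gamma^x_ij = (G*[ij,x] - F*[ij,y])/(EG - F^2), Gamma^y_ij = (E*[ij,y] - F*[ij,x])/(EG - F^2)


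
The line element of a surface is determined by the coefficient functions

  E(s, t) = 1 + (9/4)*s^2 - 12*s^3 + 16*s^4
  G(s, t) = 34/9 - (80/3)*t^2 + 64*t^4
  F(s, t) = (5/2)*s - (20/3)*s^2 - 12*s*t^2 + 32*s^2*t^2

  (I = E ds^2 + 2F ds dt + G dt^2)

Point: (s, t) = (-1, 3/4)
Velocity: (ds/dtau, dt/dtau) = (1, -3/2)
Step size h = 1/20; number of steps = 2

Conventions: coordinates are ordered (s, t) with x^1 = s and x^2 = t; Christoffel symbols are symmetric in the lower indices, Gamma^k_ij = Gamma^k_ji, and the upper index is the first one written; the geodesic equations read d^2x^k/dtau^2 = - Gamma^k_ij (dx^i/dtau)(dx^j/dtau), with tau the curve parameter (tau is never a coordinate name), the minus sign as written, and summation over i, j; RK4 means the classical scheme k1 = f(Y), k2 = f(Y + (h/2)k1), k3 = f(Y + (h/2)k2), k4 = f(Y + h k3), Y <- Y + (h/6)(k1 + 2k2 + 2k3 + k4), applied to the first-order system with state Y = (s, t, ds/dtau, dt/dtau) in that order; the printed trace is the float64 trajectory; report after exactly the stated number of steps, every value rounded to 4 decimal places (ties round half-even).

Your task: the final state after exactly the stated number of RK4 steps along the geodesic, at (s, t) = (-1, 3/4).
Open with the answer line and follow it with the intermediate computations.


Answer: s = -0.9149, t = 0.5937, ds/dtau = 0.6746, dt/dtau = -1.6215

f(Y) = (ds/dtau, dt/dtau, -Gamma^s_ij Y'^i Y'^j, -Gamma^t_ij Y'^i Y'^j) with the Gammas evaluated at the stage position; h = 0.050000; intermediate values shown to 6 dp
step 0: s = -1.0000, t = 0.7500, ds/dtau = 1.0000, dt/dtau = -1.5000
step 1:
  k1: at (s, t) = (-1.000000, 0.750000), (ds/dtau, dt/dtau) = (1.000000, -1.500000); Gamma_sss = -1.330269, Gamma_sst = 0.000000, Gamma_stt = 1.680339, Gamma_tss = -0.685290, Gamma_tst = 0.000000, Gamma_ttt = 0.865629; k1 = (1.000000, -1.500000, -2.450495, -1.262376)
  k2: at (s, t) = (-0.975000, 0.712500), (ds/dtau, dt/dtau) = (0.938738, -1.531559); Gamma_sss = -1.421145, Gamma_sst = 0.000000, Gamma_stt = 1.742049, Gamma_tss = -0.646353, Gamma_tst = 0.000000, Gamma_ttt = 0.792304; k2 = (0.938738, -1.531559, -2.833926, -1.288903)
  k3: at (s, t) = (-0.976532, 0.711711), (ds/dtau, dt/dtau) = (0.929152, -1.532223); Gamma_sss = -1.422439, Gamma_sst = 0.000000, Gamma_stt = 1.739413, Gamma_tss = -0.642773, Gamma_tst = 0.000000, Gamma_ttt = 0.786008; k3 = (0.929152, -1.532223, -2.855605, -1.290394)
  k4: at (s, t) = (-0.953542, 0.673389), (ds/dtau, dt/dtau) = (0.857220, -1.564520); Gamma_sss = -1.515458, Gamma_sst = 0.000000, Gamma_stt = 1.788702, Gamma_tss = -0.586456, Gamma_tst = 0.000000, Gamma_ttt = 0.692197; k4 = (0.857220, -1.564520, -3.264648, -1.263363)
  Y <- Y + (h/6)(k1 + 2k2 + 2k3 + k4): s = -0.9534, t = 0.6734, ds/dtau = 0.8575, dt/dtau = -1.5640
step 2:
  k1: at (s, t) = (-0.953392, 0.673399), (ds/dtau, dt/dtau) = (0.857548, -1.564036); Gamma_sss = -1.515517, Gamma_sst = 0.000000, Gamma_stt = 1.789035, Gamma_tss = -0.586672, Gamma_tst = 0.000000, Gamma_ttt = 0.692554; k1 = (0.857548, -1.564036, -3.261860, -1.262700)
  k2: at (s, t) = (-0.931953, 0.634298), (ds/dtau, dt/dtau) = (0.776002, -1.595604); Gamma_sss = -1.607335, Gamma_sst = 0.000000, Gamma_stt = 1.821479, Gamma_tss = -0.512020, Gamma_tst = 0.000000, Gamma_ttt = 0.580236; k2 = (0.776002, -1.595604, -3.669493, -1.168924)
  k3: at (s, t) = (-0.933992, 0.633509), (ds/dtau, dt/dtau) = (0.765811, -1.593259); Gamma_sss = -1.607207, Gamma_sst = 0.000000, Gamma_stt = 1.815761, Gamma_tss = -0.507435, Gamma_tst = 0.000000, Gamma_ttt = 0.573281; k3 = (0.765811, -1.593259, -3.666691, -1.157665)
  k4: at (s, t) = (-0.915101, 0.593736), (ds/dtau, dt/dtau) = (0.674214, -1.621919); Gamma_sss = -1.691163, Gamma_sst = 0.000000, Gamma_stt = 1.821339, Gamma_tss = -0.413101, Gamma_tst = 0.000000, Gamma_ttt = 0.444899; k4 = (0.674214, -1.621919, -4.022512, -0.982581)
  Y <- Y + (h/6)(k1 + 2k2 + 2k3 + k4): s = -0.9149, t = 0.5937, ds/dtau = 0.6746, dt/dtau = -1.6215


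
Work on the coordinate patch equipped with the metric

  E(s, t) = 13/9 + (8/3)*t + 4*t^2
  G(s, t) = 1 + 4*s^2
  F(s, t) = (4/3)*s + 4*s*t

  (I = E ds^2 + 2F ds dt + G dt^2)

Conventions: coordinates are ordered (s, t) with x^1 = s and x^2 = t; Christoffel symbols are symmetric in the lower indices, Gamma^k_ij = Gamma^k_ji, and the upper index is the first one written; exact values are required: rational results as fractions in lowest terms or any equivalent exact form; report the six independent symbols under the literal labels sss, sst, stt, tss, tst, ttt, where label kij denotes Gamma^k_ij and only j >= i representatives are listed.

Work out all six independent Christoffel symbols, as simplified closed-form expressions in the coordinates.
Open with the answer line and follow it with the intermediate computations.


Answer: Gamma_sss = 0, Gamma_sst = (36*t + 12)/(36*s^2 + 36*t^2 + 24*t + 13), Gamma_stt = 0, Gamma_tss = 0, Gamma_tst = 36*s/(36*s^2 + 36*t^2 + 24*t + 13), Gamma_ttt = 0

E = 13/9 + (8/3)*t + 4*t^2; F = (4/3)*s + 4*s*t; G = 1 + 4*s^2
Gamma^k_ij = (1/2) g^{kl} (d_i g_jl + d_j g_il - d_l g_ij), with g^inv = (1/(EG-F^2)) [[G, -F], [-F, E]]
first partials: E_s = 0, E_t = 8/3 + 8*t, F_s = 4/3 + 4*t, F_t = 4*s, G_s = 8*s, G_t = 0
D = EG - F^2 = 13/9 + (8/3)*t + 4*t^2 + 4*s^2
expanded: Gamma^s_ss = (G E_s - 2F F_s + F E_t)/(2D), Gamma^s_st = (G E_t - F G_s)/(2D), Gamma^s_tt = (2G F_t - G G_s - F G_t)/(2D), Gamma^t_ss = (2E F_s - E E_t - F E_s)/(2D), Gamma^t_st = (E G_s - F E_t)/(2D), Gamma^t_tt = (E G_t - 2F F_t + F G_s)/(2D); substitute and cancel common factors


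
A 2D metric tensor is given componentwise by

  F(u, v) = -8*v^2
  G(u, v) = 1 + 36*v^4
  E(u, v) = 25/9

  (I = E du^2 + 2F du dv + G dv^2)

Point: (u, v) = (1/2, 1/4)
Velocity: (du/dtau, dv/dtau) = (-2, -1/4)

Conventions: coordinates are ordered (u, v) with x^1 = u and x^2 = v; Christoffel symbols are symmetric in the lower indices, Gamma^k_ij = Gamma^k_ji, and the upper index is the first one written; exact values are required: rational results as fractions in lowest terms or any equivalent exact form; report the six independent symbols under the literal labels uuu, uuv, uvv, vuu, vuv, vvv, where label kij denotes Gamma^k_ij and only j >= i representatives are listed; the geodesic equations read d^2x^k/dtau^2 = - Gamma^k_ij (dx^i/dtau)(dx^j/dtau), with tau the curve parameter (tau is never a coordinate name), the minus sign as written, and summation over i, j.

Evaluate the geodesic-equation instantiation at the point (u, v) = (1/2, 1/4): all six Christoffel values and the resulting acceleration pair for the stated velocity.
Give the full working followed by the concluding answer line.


E = 25/9, F = -1/2, G = 73/64 at the point
E_u = 0, E_v = 0, F_u = 0, F_v = -4, G_u = 0, G_v = 9/4
EG - F^2 = 1681/576;  g^inv = (576/1681) * [[73/64, 1/2], [1/2, 25/9]]
first-kind symbols [ij,l] = (1/2)(d_i g_jl + d_j g_il - d_l g_ij): [uu,u] = E_u/2 = 0, [uu,v] = F_u - E_v/2 = 0, [uv,u] = E_v/2 = 0, [uv,v] = G_u/2 = 0, [vv,u] = F_v - G_u/2 = -4, [vv,v] = G_v/2 = 9/8
Gamma^u_ij = (G*[ij,u] - F*[ij,v])/(EG - F^2), Gamma^v_ij = (E*[ij,v] - F*[ij,u])/(EG - F^2)
Gamma_uuu = 0, Gamma_uuv = 0, Gamma_uvv = -2304/1681, Gamma_vuu = 0, Gamma_vuv = 0, Gamma_vvv = 648/1681
d^2u/dtau^2 = -(Gamma_uuu*(-2)^2 + 2*Gamma_uuv*(-2)*(-1/4) + Gamma_uvv*(-1/4)^2) = 144/1681
d^2v/dtau^2 = -(Gamma_vuu*(-2)^2 + 2*Gamma_vuv*(-2)*(-1/4) + Gamma_vvv*(-1/4)^2) = -81/3362

Answer: Gamma_uuu = 0, Gamma_uuv = 0, Gamma_uvv = -2304/1681, Gamma_vuu = 0, Gamma_vuv = 0, Gamma_vvv = 648/1681; accelerations (d^2u/dtau^2, d^2v/dtau^2) = (144/1681, -81/3362)


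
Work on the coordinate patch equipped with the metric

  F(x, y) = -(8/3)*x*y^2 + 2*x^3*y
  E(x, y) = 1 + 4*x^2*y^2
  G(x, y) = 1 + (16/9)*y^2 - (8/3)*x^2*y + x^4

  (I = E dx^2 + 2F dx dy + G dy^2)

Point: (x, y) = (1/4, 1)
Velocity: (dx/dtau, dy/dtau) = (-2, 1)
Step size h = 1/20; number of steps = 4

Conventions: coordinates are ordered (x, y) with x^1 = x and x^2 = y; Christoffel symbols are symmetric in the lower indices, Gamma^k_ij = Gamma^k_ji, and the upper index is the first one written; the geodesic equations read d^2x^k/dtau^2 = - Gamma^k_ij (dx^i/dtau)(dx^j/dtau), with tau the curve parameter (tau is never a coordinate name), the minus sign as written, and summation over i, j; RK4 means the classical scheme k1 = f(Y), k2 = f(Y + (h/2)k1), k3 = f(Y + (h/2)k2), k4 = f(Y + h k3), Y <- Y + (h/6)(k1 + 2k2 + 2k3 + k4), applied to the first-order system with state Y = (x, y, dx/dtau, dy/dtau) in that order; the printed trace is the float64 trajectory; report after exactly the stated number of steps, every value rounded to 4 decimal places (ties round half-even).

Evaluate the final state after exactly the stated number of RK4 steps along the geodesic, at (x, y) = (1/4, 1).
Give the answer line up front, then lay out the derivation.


Answer: x = -0.1584, y = 1.2555, dx/dtau = -2.0253, dy/dtau = 1.6147

f(Y) = (dx/dtau, dy/dtau, -Gamma^x_ij Y'^i Y'^j, -Gamma^y_ij Y'^i Y'^j) with the Gammas evaluated at the stage position; h = 0.050000; intermediate values shown to 6 dp
step 0: x = 0.2500, y = 1.0000, dx/dtau = -2.0000, dy/dtau = 1.0000
step 1:
  k1: at (x, y) = (0.250000, 1.000000), (dx/dtau, dy/dtau) = (-2.000000, 1.000000); Gamma_xxx = 0.349038, Gamma_xxy = 0.087260, Gamma_xyy = -0.232692, Gamma_yxx = -0.887138, Gamma_yxy = -0.221785, Gamma_yyy = 0.591426; k1 = (-2.000000, 1.000000, -0.814422, 2.069989)
  k2: at (x, y) = (0.200000, 1.025000), (dx/dtau, dy/dtau) = (-2.020361, 1.051750); Gamma_xxx = 0.287042, Gamma_xxy = 0.056008, Gamma_xyy = -0.186694, Gamma_yxx = -0.928802, Gamma_yxy = -0.181230, Gamma_yyy = 0.604099; k2 = (-2.020361, 1.051750, -0.727122, 2.352802)
  k3: at (x, y) = (0.199491, 1.026294), (dx/dtau, dy/dtau) = (-2.018178, 1.058820); Gamma_xxx = 0.286576, Gamma_xxy = 0.055705, Gamma_xyy = -0.186156, Gamma_yxx = -0.929837, Gamma_yxy = -0.180742, Gamma_yyy = 0.604010; k3 = (-2.018178, 1.058820, -0.720467, 2.337662)
  k4: at (x, y) = (0.149091, 1.052941), (dx/dtau, dy/dtau) = (-2.036023, 1.116883); Gamma_xxx = 0.219833, Gamma_xxy = 0.031127, Gamma_xyy = -0.139186, Gamma_yxx = -0.967427, Gamma_yxy = -0.136983, Gamma_yyy = 0.612523; k4 = (-2.036023, 1.116883, -0.596101, 2.623286)
  Y <- Y + (h/6)(k1 + 2k2 + 2k3 + k4): x = 0.1491, y = 1.0528, dx/dtau = -2.0359, dy/dtau = 1.1173
step 2:
  k1: at (x, y) = (0.149057, 1.052817), (dx/dtau, dy/dtau) = (-2.035881, 1.117285); Gamma_xxx = 0.219768, Gamma_xxy = 0.031115, Gamma_xyy = -0.139162, Gamma_yxx = -0.967364, Gamma_yxy = -0.136959, Gamma_yyy = 0.612556; k1 = (-2.035881, 1.117285, -0.595626, 2.621800)
  k2: at (x, y) = (0.098160, 1.080749), (dx/dtau, dy/dtau) = (-2.050771, 1.182830); Gamma_xxx = 0.148235, Gamma_xxy = 0.013464, Gamma_xyy = -0.091440, Gamma_yxx = -1.000023, Gamma_yxy = -0.090828, Gamma_yyy = 0.616870; k2 = (-2.050771, 1.182830, -0.430177, 2.902057)
  k3: at (x, y) = (0.097788, 1.082388), (dx/dtau, dy/dtau) = (-2.046635, 1.189836); Gamma_xxx = 0.147822, Gamma_xxy = 0.013355, Gamma_xyy = -0.091047, Gamma_yxx = -1.001092, Gamma_yxy = -0.090444, Gamma_yyy = 0.616595; k3 = (-2.046635, 1.189836, -0.425245, 2.879881)
  k4: at (x, y) = (0.046726, 1.112309), (dx/dtau, dy/dtau) = (-2.057143, 1.261279); Gamma_xxx = 0.072176, Gamma_xxy = 0.003032, Gamma_xyy = -0.043259, Gamma_yxx = -1.028269, Gamma_yxy = -0.043195, Gamma_yyy = 0.616297; k4 = (-2.057143, 1.261279, -0.220887, 3.146894)
  Y <- Y + (h/6)(k1 + 2k2 + 2k3 + k4): x = 0.0467, y = 1.1122, dx/dtau = -2.0569, dy/dtau = 1.2617
step 3:
  k1: at (x, y) = (0.046659, 1.112183), (dx/dtau, dy/dtau) = (-2.056942, 1.261723); Gamma_xxx = 0.072068, Gamma_xxy = 0.003023, Gamma_xyy = -0.043199, Gamma_yxx = -1.028205, Gamma_yxy = -0.043136, Gamma_yyy = 0.616328; k1 = (-2.056942, 1.261723, -0.220457, 3.145284)
  k2: at (x, y) = (-0.004765, 1.143726), (dx/dtau, dy/dtau) = (-2.062454, 1.340355); Gamma_xxx = -0.007497, Gamma_xxy = 0.000031, Gamma_xyy = 0.004370, Gamma_yxx = -1.048912, Gamma_yxy = 0.004370, Gamma_yyy = 0.611401; k2 = (-2.062454, 1.340355, 0.024211, 3.387520)
  k3: at (x, y) = (-0.004902, 1.145692), (dx/dtau, dy/dtau) = (-2.056337, 1.346411); Gamma_xxx = -0.007721, Gamma_xxy = 0.000033, Gamma_xyy = 0.004493, Gamma_yxx = -1.049993, Gamma_yxy = 0.004493, Gamma_yyy = 0.610981; k3 = (-2.056337, 1.346411, 0.024688, 3.357198)
  k4: at (x, y) = (-0.056158, 1.179503), (dx/dtau, dy/dtau) = (-2.055708, 1.429583); Gamma_xxx = -0.089779, Gamma_xxy = 0.004275, Gamma_xyy = 0.050744, Gamma_yxx = -1.063652, Gamma_yxy = 0.050642, Gamma_yyy = 0.601186; k4 = (-2.055708, 1.429583, 0.300818, 3.563927)
  Y <- Y + (h/6)(k1 + 2k2 + 2k3 + k4): x = -0.0563, y = 1.1794, dx/dtau = -2.0555, dy/dtau = 1.4300
step 4:
  k1: at (x, y) = (-0.056260, 1.179390), (dx/dtau, dy/dtau) = (-2.055457, 1.430045); Gamma_xxx = -0.089936, Gamma_xxy = 0.004290, Gamma_xyy = 0.050837, Gamma_yxx = -1.063577, Gamma_yxy = 0.050735, Gamma_yyy = 0.601202; k1 = (-2.055457, 1.430045, 0.301227, 3.562297)
  k2: at (x, y) = (-0.107646, 1.215141), (dx/dtau, dy/dtau) = (-2.047927, 1.519103); Gamma_xxx = -0.173901, Gamma_xxy = 0.015405, Gamma_xyy = 0.095408, Gamma_yxx = -1.069287, Gamma_yxy = 0.094725, Gamma_yyy = 0.586647; k2 = (-2.047927, 1.519103, 0.605024, 3.720191)
  k3: at (x, y) = (-0.107458, 1.217367), (dx/dtau, dy/dtau) = (-2.040332, 1.523050); Gamma_xxx = -0.173772, Gamma_xxy = 0.015339, Gamma_xyy = 0.095163, Gamma_yxx = -1.070410, Gamma_yxy = 0.094486, Gamma_yyy = 0.586189; k3 = (-2.040332, 1.523050, 0.597991, 3.683533)
  k4: at (x, y) = (-0.158276, 1.255542), (dx/dtau, dy/dtau) = (-2.025558, 1.614222); Gamma_xxx = -0.257408, Gamma_xxy = 0.032449, Gamma_xyy = 0.136678, Gamma_yxx = -1.067990, Gamma_yxy = 0.134633, Gamma_yyy = 0.567081; k4 = (-2.025558, 1.614222, 0.912172, 3.784613)
  Y <- Y + (h/6)(k1 + 2k2 + 2k3 + k4): x = -0.1584, y = 1.2555, dx/dtau = -2.0253, dy/dtau = 1.6147


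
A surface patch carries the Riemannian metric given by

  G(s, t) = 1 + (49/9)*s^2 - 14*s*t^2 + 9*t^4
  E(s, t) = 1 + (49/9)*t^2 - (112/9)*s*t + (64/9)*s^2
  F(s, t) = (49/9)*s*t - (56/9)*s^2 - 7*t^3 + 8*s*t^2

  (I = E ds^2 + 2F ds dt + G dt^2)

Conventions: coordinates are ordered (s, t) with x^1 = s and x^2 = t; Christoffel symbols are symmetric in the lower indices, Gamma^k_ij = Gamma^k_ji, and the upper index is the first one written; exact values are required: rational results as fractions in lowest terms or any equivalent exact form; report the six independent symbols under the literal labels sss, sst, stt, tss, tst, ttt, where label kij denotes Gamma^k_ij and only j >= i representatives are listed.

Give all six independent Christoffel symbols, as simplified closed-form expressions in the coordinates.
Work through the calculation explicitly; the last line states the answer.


E = 1 + (49/9)*t^2 - (112/9)*s*t + (64/9)*s^2; F = (49/9)*s*t - (56/9)*s^2 - 7*t^3 + 8*s*t^2; G = 1 + (49/9)*s^2 - 14*s*t^2 + 9*t^4
Gamma^k_ij = (1/2) g^{kl} (d_i g_jl + d_j g_il - d_l g_ij), with g^inv = (1/(EG-F^2)) [[G, -F], [-F, E]]
first partials: E_s = -(112/9)*t + (128/9)*s, E_t = (98/9)*t - (112/9)*s, F_s = (49/9)*t - (112/9)*s + 8*t^2, F_t = (49/9)*s - 21*t^2 + 16*s*t, G_s = (98/9)*s - 14*t^2, G_t = -28*s*t + 36*t^3
D = EG - F^2 = 1 + (49/9)*t^2 - (112/9)*s*t + (113/9)*s^2 - 14*s*t^2 + 9*t^4
expanded: Gamma^s_ss = (G E_s - 2F F_s + F E_t)/(2D), Gamma^s_st = (G E_t - F G_s)/(2D), Gamma^s_tt = (2G F_t - G G_s - F G_t)/(2D), Gamma^t_ss = (2E F_s - E E_t - F E_s)/(2D), Gamma^t_st = (E G_s - F E_t)/(2D), Gamma^t_tt = (E G_t - 2F F_t + F G_s)/(2D); substitute and cancel common factors

Answer: Gamma_sss = (64*s - 56*t)/(113*s^2 - 126*s*t^2 - 112*s*t + 81*t^4 + 49*t^2 + 9), Gamma_sst = (-56*s + 49*t)/(113*s^2 - 126*s*t^2 - 112*s*t + 81*t^4 + 49*t^2 + 9), Gamma_stt = (144*s*t - 126*t^2)/(113*s^2 - 126*s*t^2 - 112*s*t + 81*t^4 + 49*t^2 + 9), Gamma_tss = (-56*s + 72*t^2)/(113*s^2 - 126*s*t^2 - 112*s*t + 81*t^4 + 49*t^2 + 9), Gamma_tst = (49*s - 63*t^2)/(113*s^2 - 126*s*t^2 - 112*s*t + 81*t^4 + 49*t^2 + 9), Gamma_ttt = (-126*s*t + 162*t^3)/(113*s^2 - 126*s*t^2 - 112*s*t + 81*t^4 + 49*t^2 + 9)


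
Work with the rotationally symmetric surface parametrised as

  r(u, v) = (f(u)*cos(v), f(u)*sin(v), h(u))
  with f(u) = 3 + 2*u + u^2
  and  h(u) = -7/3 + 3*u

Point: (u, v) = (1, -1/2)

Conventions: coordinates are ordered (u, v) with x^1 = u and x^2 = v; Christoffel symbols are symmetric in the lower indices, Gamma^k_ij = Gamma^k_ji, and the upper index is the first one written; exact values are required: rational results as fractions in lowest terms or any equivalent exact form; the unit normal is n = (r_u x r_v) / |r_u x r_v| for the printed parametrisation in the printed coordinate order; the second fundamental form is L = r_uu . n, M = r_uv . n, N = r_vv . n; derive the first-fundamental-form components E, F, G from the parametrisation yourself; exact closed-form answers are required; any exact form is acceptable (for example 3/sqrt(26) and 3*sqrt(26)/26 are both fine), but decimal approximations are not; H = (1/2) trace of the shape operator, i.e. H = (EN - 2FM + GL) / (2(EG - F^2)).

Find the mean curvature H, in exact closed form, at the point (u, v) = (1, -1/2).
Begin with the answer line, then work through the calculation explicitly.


Answer: H = 13/500

f = 6, f' = 4, f'' = 2, h' = 3, h'' = 0
E = 25, F = 0, G = 36; answer radicand W^2 = 25
unnormalised second-form numerators: l = -6, m = 0, n = 18; L = l/sqrt(25), and similarly M = m/sqrt(W^2), N = n/sqrt(W^2)
H = (E*n - 2*F*m + G*l) / (2*(EG - F^2)*sqrt(W^2)); E*n - 2*F*m + G*l = 234, EG - F^2 = 900, so H = (13/100)/sqrt(25)


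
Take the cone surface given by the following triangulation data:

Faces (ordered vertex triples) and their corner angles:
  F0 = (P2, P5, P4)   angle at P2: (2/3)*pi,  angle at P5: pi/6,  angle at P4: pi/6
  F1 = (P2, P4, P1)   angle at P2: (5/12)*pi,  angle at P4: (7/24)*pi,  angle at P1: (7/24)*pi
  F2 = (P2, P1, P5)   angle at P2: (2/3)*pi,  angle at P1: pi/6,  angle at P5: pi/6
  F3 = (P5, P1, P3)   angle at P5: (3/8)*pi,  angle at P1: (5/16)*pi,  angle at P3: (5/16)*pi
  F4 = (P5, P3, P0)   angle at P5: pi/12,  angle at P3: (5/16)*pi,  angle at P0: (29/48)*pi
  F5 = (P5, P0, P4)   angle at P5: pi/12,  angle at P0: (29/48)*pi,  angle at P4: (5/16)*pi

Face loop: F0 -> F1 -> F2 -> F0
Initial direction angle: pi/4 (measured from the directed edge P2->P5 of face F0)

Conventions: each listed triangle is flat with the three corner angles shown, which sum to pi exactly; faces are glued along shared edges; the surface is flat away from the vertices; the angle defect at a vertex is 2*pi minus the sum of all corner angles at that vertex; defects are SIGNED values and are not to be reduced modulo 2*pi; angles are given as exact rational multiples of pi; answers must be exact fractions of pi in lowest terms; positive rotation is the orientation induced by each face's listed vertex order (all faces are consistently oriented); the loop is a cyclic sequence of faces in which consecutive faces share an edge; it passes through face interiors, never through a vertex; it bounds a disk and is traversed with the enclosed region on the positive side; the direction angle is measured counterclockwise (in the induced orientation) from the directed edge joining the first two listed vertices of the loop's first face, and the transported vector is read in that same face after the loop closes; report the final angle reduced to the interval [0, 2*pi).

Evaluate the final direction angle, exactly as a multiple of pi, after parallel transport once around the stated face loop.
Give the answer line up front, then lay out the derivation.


Answer: final direction angle = pi/2

enclosed vertex P2: corner angles sum to (7/4)*pi, defect = 2*pi - (7/4)*pi = pi/4
the final direction is the initial angle plus the enclosed defects, taken mod 2*pi in the induced orientation
final angle = pi/4 + pi/4 = pi/2 (mod 2*pi)


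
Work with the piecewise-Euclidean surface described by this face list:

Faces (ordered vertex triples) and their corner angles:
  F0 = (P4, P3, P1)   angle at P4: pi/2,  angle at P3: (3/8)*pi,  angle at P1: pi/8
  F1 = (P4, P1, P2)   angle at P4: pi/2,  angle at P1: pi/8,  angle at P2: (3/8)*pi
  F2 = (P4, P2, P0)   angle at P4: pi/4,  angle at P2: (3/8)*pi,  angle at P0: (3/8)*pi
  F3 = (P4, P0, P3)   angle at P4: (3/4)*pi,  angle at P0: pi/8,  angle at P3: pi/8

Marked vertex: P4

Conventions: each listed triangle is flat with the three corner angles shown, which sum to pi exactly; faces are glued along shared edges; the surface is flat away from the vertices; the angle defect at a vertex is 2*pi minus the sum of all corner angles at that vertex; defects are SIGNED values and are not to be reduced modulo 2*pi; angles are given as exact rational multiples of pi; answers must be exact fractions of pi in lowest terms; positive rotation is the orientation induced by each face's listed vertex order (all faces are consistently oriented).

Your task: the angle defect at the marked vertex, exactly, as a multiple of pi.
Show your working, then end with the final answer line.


Sum of corner angles at P4: 2*pi
defect = 2*pi - 2*pi

Answer: defect(P4) = 0


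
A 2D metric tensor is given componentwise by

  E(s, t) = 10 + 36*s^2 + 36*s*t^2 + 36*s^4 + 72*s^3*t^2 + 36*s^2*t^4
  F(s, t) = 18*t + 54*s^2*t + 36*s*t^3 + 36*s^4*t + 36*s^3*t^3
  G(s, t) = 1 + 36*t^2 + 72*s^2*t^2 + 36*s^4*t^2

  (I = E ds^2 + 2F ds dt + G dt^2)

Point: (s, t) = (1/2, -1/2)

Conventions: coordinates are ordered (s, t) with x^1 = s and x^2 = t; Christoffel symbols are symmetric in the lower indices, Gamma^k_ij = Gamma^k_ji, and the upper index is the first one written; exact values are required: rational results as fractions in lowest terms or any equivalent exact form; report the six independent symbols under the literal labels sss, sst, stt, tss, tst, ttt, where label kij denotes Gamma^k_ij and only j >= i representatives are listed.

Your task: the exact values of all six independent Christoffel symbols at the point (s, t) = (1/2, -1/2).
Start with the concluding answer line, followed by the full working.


Answer: Gamma_sss = 315/341, Gamma_sst = -126/341, Gamma_stt = 315/341, Gamma_tss = -225/341, Gamma_tst = 90/341, Gamma_ttt = -225/341

E = 457/16, F = -315/16, G = 241/16 at the point
E_s = 315/4, E_t = -63/2, F_s = -351/8, F_t = 405/8, G_s = 45/2, G_t = -225/4
EG - F^2 = 341/8;  g^inv = (8/341) * [[241/16, 315/16], [315/16, 457/16]]
first-kind symbols [ij,l] = (1/2)(d_i g_jl + d_j g_il - d_l g_ij): [ss,s] = E_s/2 = 315/8, [ss,t] = F_s - E_t/2 = -225/8, [st,s] = E_t/2 = -63/4, [st,t] = G_s/2 = 45/4, [tt,s] = F_t - G_s/2 = 315/8, [tt,t] = G_t/2 = -225/8
Gamma^s_ij = (G*[ij,s] - F*[ij,t])/(EG - F^2), Gamma^t_ij = (E*[ij,t] - F*[ij,s])/(EG - F^2)


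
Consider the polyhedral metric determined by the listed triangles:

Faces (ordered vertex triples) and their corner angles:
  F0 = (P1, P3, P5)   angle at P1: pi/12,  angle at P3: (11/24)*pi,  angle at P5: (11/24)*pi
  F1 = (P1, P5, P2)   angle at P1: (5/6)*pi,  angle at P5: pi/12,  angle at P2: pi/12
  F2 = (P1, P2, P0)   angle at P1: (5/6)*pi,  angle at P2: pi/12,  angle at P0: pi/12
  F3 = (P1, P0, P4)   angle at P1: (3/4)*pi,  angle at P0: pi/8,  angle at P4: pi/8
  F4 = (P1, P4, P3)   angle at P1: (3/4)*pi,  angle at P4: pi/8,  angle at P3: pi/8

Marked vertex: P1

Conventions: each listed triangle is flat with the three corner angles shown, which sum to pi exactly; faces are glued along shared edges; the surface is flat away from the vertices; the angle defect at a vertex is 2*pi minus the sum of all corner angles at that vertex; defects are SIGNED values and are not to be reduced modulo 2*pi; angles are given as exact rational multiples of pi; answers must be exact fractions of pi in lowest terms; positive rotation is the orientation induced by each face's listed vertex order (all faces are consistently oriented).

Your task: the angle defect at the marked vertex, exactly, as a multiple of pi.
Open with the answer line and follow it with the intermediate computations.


Answer: defect(P1) = (-5/4)*pi

Sum of corner angles at P1: (13/4)*pi
defect = 2*pi - (13/4)*pi


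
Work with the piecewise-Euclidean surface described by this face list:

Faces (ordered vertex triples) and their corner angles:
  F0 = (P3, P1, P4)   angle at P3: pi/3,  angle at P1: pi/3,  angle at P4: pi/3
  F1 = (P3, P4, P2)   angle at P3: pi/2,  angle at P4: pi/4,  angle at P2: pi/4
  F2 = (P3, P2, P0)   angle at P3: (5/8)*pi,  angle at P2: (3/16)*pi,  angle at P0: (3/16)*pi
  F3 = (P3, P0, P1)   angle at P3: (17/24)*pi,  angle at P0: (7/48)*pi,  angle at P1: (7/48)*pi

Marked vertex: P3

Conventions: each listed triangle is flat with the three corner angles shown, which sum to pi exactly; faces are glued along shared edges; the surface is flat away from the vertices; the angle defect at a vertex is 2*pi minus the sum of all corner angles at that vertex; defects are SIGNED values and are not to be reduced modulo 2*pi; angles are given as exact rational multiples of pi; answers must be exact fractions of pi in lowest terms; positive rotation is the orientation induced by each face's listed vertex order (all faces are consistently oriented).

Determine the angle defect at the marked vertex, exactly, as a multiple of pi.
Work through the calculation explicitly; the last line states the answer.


Sum of corner angles at P3: (13/6)*pi
defect = 2*pi - (13/6)*pi

Answer: defect(P3) = -pi/6


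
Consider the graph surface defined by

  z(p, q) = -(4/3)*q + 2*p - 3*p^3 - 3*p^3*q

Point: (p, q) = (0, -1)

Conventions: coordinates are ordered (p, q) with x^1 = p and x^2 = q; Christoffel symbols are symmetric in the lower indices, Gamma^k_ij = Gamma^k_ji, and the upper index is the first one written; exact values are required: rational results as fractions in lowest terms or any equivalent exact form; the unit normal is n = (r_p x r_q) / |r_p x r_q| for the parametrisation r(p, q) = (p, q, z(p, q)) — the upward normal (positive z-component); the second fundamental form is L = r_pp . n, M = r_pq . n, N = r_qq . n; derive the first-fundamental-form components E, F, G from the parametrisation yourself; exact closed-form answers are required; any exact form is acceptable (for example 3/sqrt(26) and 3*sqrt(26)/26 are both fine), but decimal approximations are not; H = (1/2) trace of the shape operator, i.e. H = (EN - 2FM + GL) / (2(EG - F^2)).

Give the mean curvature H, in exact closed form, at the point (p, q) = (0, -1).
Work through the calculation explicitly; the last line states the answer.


z_p = 2, z_q = -4/3, z_pp = 0, z_pq = 0, z_qq = 0
E = 5, F = -8/3, G = 25/9; answer radicand W^2 = 61/9
unnormalised second-form numerators: l = 0, m = 0, n = 0; L = l/sqrt(61/9), and similarly M = m/sqrt(W^2), N = n/sqrt(W^2)
H = (E*n - 2*F*m + G*l) / (2*(EG - F^2)*sqrt(W^2)); E*n - 2*F*m + G*l = 0, EG - F^2 = 61/9, so H = (0)/sqrt(61/9)

Answer: H = 0


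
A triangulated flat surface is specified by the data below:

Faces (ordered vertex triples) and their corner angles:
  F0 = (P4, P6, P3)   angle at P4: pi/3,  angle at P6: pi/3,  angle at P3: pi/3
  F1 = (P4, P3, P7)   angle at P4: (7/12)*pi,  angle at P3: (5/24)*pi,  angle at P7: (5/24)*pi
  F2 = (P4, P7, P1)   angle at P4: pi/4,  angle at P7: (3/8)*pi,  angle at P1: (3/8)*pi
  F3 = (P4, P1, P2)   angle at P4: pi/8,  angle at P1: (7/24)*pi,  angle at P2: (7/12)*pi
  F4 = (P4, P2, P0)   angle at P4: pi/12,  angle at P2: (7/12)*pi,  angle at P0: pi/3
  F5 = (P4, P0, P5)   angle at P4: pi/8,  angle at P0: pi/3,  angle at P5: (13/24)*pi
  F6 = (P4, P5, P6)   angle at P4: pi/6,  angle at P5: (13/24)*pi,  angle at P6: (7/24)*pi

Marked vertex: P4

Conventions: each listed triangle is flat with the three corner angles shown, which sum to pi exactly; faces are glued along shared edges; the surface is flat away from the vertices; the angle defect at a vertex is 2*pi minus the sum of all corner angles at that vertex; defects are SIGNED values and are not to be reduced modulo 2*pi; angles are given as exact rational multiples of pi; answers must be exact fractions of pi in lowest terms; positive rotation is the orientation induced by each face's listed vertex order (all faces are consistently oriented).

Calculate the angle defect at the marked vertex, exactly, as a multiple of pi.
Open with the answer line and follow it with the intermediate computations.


Answer: defect(P4) = pi/3

Sum of corner angles at P4: (5/3)*pi
defect = 2*pi - (5/3)*pi


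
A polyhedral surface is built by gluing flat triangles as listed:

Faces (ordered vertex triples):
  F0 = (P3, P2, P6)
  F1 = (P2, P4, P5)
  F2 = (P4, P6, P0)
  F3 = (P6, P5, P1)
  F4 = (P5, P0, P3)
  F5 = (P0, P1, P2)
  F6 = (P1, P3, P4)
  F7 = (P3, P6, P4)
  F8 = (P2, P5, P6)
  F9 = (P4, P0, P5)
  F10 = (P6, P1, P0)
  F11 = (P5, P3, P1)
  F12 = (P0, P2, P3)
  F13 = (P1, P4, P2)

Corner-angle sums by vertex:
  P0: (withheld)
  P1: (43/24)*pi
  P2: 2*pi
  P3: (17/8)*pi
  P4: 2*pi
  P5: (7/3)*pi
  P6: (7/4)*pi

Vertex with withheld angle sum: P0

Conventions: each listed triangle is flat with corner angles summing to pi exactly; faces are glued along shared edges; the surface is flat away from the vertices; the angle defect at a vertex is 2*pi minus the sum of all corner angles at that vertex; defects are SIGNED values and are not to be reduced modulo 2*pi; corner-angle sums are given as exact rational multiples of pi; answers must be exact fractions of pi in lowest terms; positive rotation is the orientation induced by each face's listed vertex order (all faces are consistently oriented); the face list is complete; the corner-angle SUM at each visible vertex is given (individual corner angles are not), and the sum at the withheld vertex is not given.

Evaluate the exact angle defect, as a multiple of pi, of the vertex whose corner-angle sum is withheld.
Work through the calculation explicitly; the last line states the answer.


V = 7, E = 21, F = 14; chi = V - E + F = 0
Gauss-Bonnet: total defect = 2*pi*chi = 0; visible defects sum to 0

Answer: defect(P0) = 0
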